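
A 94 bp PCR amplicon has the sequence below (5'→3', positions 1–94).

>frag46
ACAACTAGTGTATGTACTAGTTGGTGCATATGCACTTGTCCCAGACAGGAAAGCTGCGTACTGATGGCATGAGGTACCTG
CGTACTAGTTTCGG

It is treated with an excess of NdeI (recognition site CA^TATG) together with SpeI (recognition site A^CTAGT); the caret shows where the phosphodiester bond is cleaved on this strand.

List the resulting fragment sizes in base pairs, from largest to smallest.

56, 12, 12, 10, 4 bp

The NdeI site (CATATG) starts at position 27.
NdeI cuts after base 2 of each site, so after position 28.
SpeI sites (ACTAGT) start at positions 4, 16, 84.
SpeI cuts after the first base of each site, so after positions 4, 16, 84.
Combined cut positions: 4, 16, 28, 84.
Linear molecule, 4 cuts → 5 fragments:
  1–4 → 4 bp
  5–16 → 12 bp
  17–28 → 12 bp
  29–84 → 56 bp
  85–94 → 10 bp
Sorted largest to smallest: 56, 12, 12, 10, 4 bp.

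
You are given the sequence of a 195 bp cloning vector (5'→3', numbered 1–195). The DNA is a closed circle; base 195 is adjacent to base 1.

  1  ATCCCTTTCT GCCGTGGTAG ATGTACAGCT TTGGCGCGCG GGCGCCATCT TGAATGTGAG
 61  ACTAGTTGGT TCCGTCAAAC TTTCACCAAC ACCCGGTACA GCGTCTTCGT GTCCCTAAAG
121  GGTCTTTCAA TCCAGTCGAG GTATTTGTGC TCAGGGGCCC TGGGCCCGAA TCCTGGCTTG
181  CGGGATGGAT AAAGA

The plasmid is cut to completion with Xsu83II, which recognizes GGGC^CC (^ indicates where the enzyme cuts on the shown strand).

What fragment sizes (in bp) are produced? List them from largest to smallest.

Xsu83II sites (GGGCCC) start at positions 155, 162.
Xsu83II cuts after base 4 of each site, so after positions 158, 165.
Circular molecule, 2 cuts → 2 fragments:
  159–165 → 7 bp
  166–195 then 1–158 → 30 + 158 = 188 bp
Sorted largest to smallest: 188, 7 bp.

188, 7 bp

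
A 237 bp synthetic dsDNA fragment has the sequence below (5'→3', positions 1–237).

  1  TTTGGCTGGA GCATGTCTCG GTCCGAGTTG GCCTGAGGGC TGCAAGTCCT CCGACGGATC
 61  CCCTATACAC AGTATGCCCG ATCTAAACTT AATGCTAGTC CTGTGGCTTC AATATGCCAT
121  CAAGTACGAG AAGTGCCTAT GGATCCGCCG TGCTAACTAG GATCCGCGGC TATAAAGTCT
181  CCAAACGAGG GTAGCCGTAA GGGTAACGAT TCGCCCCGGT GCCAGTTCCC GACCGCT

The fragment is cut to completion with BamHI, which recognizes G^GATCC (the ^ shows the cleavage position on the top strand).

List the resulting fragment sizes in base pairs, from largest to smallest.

BamHI sites (GGATCC) start at positions 56, 141, 160.
BamHI cuts after the first base of each site, so after positions 56, 141, 160.
Linear molecule, 3 cuts → 4 fragments:
  1–56 → 56 bp
  57–141 → 85 bp
  142–160 → 19 bp
  161–237 → 77 bp
Sorted largest to smallest: 85, 77, 56, 19 bp.

85, 77, 56, 19 bp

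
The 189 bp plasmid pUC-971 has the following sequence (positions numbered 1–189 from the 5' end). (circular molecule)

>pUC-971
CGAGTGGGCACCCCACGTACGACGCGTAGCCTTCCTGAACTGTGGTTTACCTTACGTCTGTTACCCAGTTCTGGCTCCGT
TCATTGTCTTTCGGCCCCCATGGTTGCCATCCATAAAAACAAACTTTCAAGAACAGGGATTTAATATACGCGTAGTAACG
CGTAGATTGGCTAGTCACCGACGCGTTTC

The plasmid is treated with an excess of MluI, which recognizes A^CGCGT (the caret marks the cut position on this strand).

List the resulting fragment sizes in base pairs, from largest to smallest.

MluI sites (ACGCGT) start at positions 22, 148, 158, 181.
MluI cuts after the first base of each site, so after positions 22, 148, 158, 181.
Circular molecule, 4 cuts → 4 fragments:
  23–148 → 126 bp
  149–158 → 10 bp
  159–181 → 23 bp
  182–189 then 1–22 → 8 + 22 = 30 bp
Sorted largest to smallest: 126, 30, 23, 10 bp.

126, 30, 23, 10 bp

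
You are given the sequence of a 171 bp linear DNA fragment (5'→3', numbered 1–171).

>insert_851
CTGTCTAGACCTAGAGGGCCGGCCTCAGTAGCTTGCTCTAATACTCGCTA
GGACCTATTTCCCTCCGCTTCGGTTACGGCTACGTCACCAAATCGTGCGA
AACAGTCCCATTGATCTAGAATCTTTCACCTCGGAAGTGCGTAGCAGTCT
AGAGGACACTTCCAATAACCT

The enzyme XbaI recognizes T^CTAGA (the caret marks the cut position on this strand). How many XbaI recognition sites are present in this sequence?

TCTAGA occurs starting at positions 4, 115, 148.
XbaI cuts at 3 sites.

3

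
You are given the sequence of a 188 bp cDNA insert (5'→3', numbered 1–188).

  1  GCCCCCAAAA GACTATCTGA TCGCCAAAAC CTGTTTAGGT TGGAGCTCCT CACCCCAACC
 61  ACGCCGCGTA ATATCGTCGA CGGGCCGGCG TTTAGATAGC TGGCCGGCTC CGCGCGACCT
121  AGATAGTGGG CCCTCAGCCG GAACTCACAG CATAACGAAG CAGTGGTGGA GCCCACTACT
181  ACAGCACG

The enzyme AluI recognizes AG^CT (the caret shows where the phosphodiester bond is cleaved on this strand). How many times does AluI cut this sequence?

2

AGCT occurs starting at positions 44, 98.
AluI cuts at 2 sites.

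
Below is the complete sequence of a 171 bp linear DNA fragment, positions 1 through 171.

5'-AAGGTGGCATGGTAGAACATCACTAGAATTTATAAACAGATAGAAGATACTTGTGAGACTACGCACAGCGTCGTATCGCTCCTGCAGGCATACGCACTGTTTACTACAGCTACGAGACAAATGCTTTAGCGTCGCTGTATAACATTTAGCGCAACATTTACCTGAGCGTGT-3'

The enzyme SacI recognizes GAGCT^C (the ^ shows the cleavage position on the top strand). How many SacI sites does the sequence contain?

No occurrence of GAGCTC is present in the sequence.
SacI does not cut: 0 sites.

0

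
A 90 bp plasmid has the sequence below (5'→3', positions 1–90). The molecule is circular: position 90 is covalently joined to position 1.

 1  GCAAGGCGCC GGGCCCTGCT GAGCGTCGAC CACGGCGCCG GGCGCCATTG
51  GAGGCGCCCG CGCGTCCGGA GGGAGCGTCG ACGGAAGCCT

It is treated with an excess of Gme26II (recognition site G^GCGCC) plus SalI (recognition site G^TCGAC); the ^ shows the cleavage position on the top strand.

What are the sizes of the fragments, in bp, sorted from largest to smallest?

Gme26II sites (GGCGCC) start at positions 5, 34, 41, 53.
Gme26II cuts after the first base of each site, so after positions 5, 34, 41, 53.
SalI sites (GTCGAC) start at positions 25, 77.
SalI cuts after the first base of each site, so after positions 25, 77.
Combined cut positions: 5, 25, 34, 41, 53, 77.
Circular molecule, 6 cuts → 6 fragments:
  6–25 → 20 bp
  26–34 → 9 bp
  35–41 → 7 bp
  42–53 → 12 bp
  54–77 → 24 bp
  78–90 then 1–5 → 13 + 5 = 18 bp
Sorted largest to smallest: 24, 20, 18, 12, 9, 7 bp.

24, 20, 18, 12, 9, 7 bp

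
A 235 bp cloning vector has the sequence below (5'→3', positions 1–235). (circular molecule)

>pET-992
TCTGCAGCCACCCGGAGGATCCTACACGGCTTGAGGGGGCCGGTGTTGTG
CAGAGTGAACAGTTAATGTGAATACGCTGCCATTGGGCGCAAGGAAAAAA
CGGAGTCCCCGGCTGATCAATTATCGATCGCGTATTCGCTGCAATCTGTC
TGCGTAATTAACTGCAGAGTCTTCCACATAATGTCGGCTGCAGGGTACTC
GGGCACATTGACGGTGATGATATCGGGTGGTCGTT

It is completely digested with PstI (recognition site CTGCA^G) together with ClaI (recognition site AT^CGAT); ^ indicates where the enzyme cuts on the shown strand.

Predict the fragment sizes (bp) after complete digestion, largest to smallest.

PstI sites (CTGCAG) start at positions 2, 162, 188.
PstI cuts after base 5 of each site (before the last base), so after positions 6, 166, 192.
The ClaI site (ATCGAT) starts at position 123.
ClaI cuts after base 2 of each site, so after position 124.
Combined cut positions: 6, 124, 166, 192.
Circular molecule, 4 cuts → 4 fragments:
  7–124 → 118 bp
  125–166 → 42 bp
  167–192 → 26 bp
  193–235 then 1–6 → 43 + 6 = 49 bp
Sorted largest to smallest: 118, 49, 42, 26 bp.

118, 49, 42, 26 bp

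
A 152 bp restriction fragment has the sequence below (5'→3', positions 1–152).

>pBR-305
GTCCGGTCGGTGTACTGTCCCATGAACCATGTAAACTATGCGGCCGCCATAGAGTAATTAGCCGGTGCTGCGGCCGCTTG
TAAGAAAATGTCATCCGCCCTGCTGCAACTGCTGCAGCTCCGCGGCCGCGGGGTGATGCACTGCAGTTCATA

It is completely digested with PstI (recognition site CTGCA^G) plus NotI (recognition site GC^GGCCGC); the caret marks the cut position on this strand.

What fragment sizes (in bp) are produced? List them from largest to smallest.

45, 41, 30, 22, 7, 7 bp

PstI sites (CTGCAG) start at positions 112, 141.
PstI cuts after base 5 of each site (before the last base), so after positions 116, 145.
NotI sites (GCGGCCGC) start at positions 40, 70, 122.
NotI cuts after base 2 of each site, so after positions 41, 71, 123.
Combined cut positions: 41, 71, 116, 123, 145.
Linear molecule, 5 cuts → 6 fragments:
  1–41 → 41 bp
  42–71 → 30 bp
  72–116 → 45 bp
  117–123 → 7 bp
  124–145 → 22 bp
  146–152 → 7 bp
Sorted largest to smallest: 45, 41, 30, 22, 7, 7 bp.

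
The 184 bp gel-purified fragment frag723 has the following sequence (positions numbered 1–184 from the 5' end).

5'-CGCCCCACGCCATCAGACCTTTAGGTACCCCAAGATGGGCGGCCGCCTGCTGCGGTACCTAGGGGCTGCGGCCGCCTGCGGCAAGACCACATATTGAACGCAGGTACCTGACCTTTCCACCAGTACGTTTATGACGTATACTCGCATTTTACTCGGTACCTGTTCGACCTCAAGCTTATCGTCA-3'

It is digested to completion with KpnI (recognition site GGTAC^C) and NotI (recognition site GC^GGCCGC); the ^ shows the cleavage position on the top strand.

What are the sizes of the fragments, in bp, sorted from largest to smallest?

KpnI sites (GGTACC) start at positions 24, 54, 103, 155.
KpnI cuts after base 5 of each site (before the last base), so after positions 28, 58, 107, 159.
NotI sites (GCGGCCGC) start at positions 39, 68.
NotI cuts after base 2 of each site, so after positions 40, 69.
Combined cut positions: 28, 40, 58, 69, 107, 159.
Linear molecule, 6 cuts → 7 fragments:
  1–28 → 28 bp
  29–40 → 12 bp
  41–58 → 18 bp
  59–69 → 11 bp
  70–107 → 38 bp
  108–159 → 52 bp
  160–184 → 25 bp
Sorted largest to smallest: 52, 38, 28, 25, 18, 12, 11 bp.

52, 38, 28, 25, 18, 12, 11 bp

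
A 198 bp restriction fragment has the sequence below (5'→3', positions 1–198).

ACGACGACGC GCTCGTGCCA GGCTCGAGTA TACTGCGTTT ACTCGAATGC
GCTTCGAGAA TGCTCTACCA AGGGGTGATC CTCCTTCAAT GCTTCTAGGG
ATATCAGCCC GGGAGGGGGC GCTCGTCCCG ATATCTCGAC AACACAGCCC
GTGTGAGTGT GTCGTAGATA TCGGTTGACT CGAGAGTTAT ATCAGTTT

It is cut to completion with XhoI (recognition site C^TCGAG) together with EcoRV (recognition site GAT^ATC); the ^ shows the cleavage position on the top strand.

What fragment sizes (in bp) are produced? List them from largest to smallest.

XhoI sites (CTCGAG) start at positions 23, 179.
XhoI cuts after the first base of each site, so after positions 23, 179.
EcoRV sites (GATATC) start at positions 100, 130, 167.
EcoRV cuts after base 3 of each site, so after positions 102, 132, 169.
Combined cut positions: 23, 102, 132, 169, 179.
Linear molecule, 5 cuts → 6 fragments:
  1–23 → 23 bp
  24–102 → 79 bp
  103–132 → 30 bp
  133–169 → 37 bp
  170–179 → 10 bp
  180–198 → 19 bp
Sorted largest to smallest: 79, 37, 30, 23, 19, 10 bp.

79, 37, 30, 23, 19, 10 bp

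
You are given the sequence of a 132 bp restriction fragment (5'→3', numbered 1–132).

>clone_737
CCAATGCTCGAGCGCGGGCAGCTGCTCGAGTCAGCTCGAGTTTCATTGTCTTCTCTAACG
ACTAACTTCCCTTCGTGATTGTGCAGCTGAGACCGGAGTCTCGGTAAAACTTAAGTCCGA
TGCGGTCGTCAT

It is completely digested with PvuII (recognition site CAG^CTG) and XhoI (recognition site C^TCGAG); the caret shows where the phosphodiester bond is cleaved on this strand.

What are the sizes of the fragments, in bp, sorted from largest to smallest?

PvuII sites (CAGCTG) start at positions 19, 84.
PvuII cuts after base 3 of each site, so after positions 21, 86.
XhoI sites (CTCGAG) start at positions 7, 25, 35.
XhoI cuts after the first base of each site, so after positions 7, 25, 35.
Combined cut positions: 7, 21, 25, 35, 86.
Linear molecule, 5 cuts → 6 fragments:
  1–7 → 7 bp
  8–21 → 14 bp
  22–25 → 4 bp
  26–35 → 10 bp
  36–86 → 51 bp
  87–132 → 46 bp
Sorted largest to smallest: 51, 46, 14, 10, 7, 4 bp.

51, 46, 14, 10, 7, 4 bp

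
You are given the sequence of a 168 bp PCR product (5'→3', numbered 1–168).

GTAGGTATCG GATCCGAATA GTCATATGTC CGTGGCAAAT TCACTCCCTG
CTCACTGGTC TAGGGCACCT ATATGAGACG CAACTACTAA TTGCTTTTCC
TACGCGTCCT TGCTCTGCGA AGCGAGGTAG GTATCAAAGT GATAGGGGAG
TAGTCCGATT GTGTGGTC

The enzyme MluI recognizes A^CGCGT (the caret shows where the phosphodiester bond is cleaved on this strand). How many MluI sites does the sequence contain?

1

ACGCGT occurs starting at position 102.
MluI cuts at 1 site.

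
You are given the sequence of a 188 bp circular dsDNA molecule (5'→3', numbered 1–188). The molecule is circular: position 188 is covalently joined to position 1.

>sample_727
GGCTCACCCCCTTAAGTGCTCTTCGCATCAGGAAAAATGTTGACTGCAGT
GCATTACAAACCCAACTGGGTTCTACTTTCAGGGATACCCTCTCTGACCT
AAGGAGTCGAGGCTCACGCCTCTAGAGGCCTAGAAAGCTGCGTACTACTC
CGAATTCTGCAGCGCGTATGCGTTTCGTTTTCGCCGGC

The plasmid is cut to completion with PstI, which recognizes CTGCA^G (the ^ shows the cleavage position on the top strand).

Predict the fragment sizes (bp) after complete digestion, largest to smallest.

PstI sites (CTGCAG) start at positions 44, 157.
PstI cuts after base 5 of each site (before the last base), so after positions 48, 161.
Circular molecule, 2 cuts → 2 fragments:
  49–161 → 113 bp
  162–188 then 1–48 → 27 + 48 = 75 bp
Sorted largest to smallest: 113, 75 bp.

113, 75 bp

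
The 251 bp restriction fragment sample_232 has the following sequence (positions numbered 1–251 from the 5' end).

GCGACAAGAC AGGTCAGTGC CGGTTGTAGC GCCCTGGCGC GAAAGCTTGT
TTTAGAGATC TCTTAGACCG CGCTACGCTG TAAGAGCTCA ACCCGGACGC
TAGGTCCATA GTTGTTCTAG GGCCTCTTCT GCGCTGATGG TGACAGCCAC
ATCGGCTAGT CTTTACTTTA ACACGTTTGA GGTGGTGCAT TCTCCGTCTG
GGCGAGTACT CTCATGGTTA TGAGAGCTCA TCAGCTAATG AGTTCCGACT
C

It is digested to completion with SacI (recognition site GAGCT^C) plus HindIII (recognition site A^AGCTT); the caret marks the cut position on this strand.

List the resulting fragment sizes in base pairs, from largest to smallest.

SacI sites (GAGCTC) start at positions 84, 224.
SacI cuts after base 5 of each site (before the last base), so after positions 88, 228.
The HindIII site (AAGCTT) starts at position 43.
HindIII cuts after the first base of each site, so after position 43.
Combined cut positions: 43, 88, 228.
Linear molecule, 3 cuts → 4 fragments:
  1–43 → 43 bp
  44–88 → 45 bp
  89–228 → 140 bp
  229–251 → 23 bp
Sorted largest to smallest: 140, 45, 43, 23 bp.

140, 45, 43, 23 bp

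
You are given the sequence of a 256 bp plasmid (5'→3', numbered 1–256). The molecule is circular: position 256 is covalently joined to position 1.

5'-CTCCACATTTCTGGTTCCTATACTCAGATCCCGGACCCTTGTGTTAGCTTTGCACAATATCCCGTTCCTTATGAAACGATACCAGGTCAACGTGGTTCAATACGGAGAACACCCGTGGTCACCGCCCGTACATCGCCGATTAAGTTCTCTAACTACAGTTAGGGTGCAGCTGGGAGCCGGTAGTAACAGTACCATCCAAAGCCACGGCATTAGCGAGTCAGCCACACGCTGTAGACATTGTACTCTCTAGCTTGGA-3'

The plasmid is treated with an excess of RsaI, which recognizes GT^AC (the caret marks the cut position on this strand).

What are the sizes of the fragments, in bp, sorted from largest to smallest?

RsaI sites (GTAC) start at positions 128, 189, 240.
RsaI cuts after base 2 of each site, so after positions 129, 190, 241.
Circular molecule, 3 cuts → 3 fragments:
  130–190 → 61 bp
  191–241 → 51 bp
  242–256 then 1–129 → 15 + 129 = 144 bp
Sorted largest to smallest: 144, 61, 51 bp.

144, 61, 51 bp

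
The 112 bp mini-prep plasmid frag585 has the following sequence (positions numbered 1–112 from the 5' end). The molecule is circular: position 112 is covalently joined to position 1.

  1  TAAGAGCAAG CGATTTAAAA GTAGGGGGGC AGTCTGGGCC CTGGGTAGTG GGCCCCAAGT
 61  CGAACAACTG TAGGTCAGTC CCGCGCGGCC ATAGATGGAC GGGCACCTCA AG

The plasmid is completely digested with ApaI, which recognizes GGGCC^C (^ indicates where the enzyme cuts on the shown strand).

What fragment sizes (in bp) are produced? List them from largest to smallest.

98, 14 bp

ApaI sites (GGGCCC) start at positions 36, 50.
ApaI cuts after base 5 of each site (before the last base), so after positions 40, 54.
Circular molecule, 2 cuts → 2 fragments:
  41–54 → 14 bp
  55–112 then 1–40 → 58 + 40 = 98 bp
Sorted largest to smallest: 98, 14 bp.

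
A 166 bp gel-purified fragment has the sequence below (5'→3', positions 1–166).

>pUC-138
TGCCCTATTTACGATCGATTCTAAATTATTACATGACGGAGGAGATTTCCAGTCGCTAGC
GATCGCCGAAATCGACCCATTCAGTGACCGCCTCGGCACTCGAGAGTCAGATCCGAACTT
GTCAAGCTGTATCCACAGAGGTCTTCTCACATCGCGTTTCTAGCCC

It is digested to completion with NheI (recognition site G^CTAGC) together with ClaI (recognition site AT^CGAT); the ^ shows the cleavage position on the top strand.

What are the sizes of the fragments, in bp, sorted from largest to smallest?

The NheI site (GCTAGC) starts at position 55.
NheI cuts after the first base of each site, so after position 55.
The ClaI site (ATCGAT) starts at position 14.
ClaI cuts after base 2 of each site, so after position 15.
Combined cut positions: 15, 55.
Linear molecule, 2 cuts → 3 fragments:
  1–15 → 15 bp
  16–55 → 40 bp
  56–166 → 111 bp
Sorted largest to smallest: 111, 40, 15 bp.

111, 40, 15 bp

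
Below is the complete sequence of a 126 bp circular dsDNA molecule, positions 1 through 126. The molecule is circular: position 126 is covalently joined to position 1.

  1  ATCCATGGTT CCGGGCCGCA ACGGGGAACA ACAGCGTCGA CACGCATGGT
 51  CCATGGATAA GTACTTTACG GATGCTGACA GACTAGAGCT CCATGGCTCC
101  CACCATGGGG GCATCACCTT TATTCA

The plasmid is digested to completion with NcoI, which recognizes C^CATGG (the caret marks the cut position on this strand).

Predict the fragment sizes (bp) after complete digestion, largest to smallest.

NcoI sites (CCATGG) start at positions 3, 51, 91, 103.
NcoI cuts after the first base of each site, so after positions 3, 51, 91, 103.
Circular molecule, 4 cuts → 4 fragments:
  4–51 → 48 bp
  52–91 → 40 bp
  92–103 → 12 bp
  104–126 then 1–3 → 23 + 3 = 26 bp
Sorted largest to smallest: 48, 40, 26, 12 bp.

48, 40, 26, 12 bp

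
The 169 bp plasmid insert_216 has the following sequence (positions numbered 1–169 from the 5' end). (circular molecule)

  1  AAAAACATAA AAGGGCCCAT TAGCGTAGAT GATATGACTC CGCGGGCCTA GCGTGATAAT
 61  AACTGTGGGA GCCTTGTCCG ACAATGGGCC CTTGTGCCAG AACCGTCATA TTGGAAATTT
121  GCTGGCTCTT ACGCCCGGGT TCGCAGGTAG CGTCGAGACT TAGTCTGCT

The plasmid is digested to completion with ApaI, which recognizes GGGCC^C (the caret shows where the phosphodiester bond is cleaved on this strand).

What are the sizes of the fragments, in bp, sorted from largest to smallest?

ApaI sites (GGGCCC) start at positions 13, 86.
ApaI cuts after base 5 of each site (before the last base), so after positions 17, 90.
Circular molecule, 2 cuts → 2 fragments:
  18–90 → 73 bp
  91–169 then 1–17 → 79 + 17 = 96 bp
Sorted largest to smallest: 96, 73 bp.

96, 73 bp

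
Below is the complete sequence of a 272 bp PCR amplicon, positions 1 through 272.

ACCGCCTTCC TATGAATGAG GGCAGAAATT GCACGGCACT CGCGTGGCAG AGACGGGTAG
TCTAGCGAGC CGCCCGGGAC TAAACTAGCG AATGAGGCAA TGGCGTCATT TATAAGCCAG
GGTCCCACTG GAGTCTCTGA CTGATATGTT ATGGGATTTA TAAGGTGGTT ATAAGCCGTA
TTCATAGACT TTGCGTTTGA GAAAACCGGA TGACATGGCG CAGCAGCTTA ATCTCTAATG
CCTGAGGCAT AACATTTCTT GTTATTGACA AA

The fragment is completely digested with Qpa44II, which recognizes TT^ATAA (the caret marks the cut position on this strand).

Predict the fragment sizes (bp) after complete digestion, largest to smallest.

111, 102, 48, 11 bp

Qpa44II sites (TTATAA) start at positions 110, 158, 169.
Qpa44II cuts after base 2 of each site, so after positions 111, 159, 170.
Linear molecule, 3 cuts → 4 fragments:
  1–111 → 111 bp
  112–159 → 48 bp
  160–170 → 11 bp
  171–272 → 102 bp
Sorted largest to smallest: 111, 102, 48, 11 bp.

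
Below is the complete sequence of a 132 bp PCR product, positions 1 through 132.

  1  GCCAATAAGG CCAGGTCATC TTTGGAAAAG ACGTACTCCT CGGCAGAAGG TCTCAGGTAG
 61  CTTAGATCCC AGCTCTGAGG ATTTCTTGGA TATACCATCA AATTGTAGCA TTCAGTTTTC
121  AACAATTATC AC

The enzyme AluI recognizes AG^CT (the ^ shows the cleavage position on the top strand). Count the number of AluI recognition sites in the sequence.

AGCT occurs starting at positions 59, 71.
AluI cuts at 2 sites.

2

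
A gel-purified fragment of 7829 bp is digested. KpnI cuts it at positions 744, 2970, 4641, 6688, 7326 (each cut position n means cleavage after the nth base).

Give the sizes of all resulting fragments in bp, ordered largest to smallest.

2226, 2047, 1671, 744, 638, 503 bp

Linear molecule, 5 cuts → 6 fragments:
  744 − 0 = 744 bp
  2970 − 744 = 2226 bp
  4641 − 2970 = 1671 bp
  6688 − 4641 = 2047 bp
  7326 − 6688 = 638 bp
  7829 − 7326 = 503 bp
Sorted largest to smallest: 2226, 2047, 1671, 744, 638, 503 bp.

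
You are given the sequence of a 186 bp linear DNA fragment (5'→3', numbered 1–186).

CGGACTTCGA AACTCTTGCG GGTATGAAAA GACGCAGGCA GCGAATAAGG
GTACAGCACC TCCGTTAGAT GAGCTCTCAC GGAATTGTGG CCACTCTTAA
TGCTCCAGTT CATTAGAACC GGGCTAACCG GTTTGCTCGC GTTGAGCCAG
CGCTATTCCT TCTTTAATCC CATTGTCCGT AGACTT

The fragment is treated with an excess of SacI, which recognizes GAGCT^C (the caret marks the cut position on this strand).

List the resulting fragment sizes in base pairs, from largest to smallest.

111, 75 bp

The SacI site (GAGCTC) starts at position 71.
SacI cuts after base 5 of each site (before the last base), so after position 75.
Linear molecule, 1 cut → 2 fragments:
  1–75 → 75 bp
  76–186 → 111 bp
Sorted largest to smallest: 111, 75 bp.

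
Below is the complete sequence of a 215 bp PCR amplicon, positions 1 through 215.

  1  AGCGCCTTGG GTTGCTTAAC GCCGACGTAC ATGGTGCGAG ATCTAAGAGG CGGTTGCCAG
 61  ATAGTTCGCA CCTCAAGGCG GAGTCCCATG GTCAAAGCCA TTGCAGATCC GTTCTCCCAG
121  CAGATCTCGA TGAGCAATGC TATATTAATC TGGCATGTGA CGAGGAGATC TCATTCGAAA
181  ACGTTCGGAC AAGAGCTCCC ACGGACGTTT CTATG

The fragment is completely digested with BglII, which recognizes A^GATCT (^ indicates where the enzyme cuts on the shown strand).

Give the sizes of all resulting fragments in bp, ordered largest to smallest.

83, 49, 44, 39 bp

BglII sites (AGATCT) start at positions 39, 122, 166.
BglII cuts after the first base of each site, so after positions 39, 122, 166.
Linear molecule, 3 cuts → 4 fragments:
  1–39 → 39 bp
  40–122 → 83 bp
  123–166 → 44 bp
  167–215 → 49 bp
Sorted largest to smallest: 83, 49, 44, 39 bp.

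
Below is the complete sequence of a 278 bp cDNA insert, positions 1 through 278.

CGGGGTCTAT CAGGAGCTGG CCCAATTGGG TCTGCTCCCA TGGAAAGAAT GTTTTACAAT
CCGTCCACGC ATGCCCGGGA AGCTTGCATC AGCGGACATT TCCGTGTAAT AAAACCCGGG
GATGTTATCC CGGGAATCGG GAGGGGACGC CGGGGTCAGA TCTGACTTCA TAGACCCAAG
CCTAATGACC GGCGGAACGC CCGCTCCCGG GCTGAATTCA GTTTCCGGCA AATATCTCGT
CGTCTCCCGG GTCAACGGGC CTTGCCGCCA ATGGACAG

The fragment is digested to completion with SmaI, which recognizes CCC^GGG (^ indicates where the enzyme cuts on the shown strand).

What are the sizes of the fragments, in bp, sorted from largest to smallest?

77, 76, 41, 40, 30, 14 bp

SmaI sites (CCCGGG) start at positions 74, 115, 129, 206, 246.
SmaI cuts after base 3 of each site, so after positions 76, 117, 131, 208, 248.
Linear molecule, 5 cuts → 6 fragments:
  1–76 → 76 bp
  77–117 → 41 bp
  118–131 → 14 bp
  132–208 → 77 bp
  209–248 → 40 bp
  249–278 → 30 bp
Sorted largest to smallest: 77, 76, 41, 40, 30, 14 bp.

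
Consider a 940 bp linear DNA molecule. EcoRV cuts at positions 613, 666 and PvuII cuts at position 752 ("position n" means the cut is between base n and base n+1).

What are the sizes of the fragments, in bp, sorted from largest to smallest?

613, 188, 86, 53 bp

Combined cut positions (sorted): 613, 666, 752.
Linear molecule, 3 cuts → 4 fragments:
  613 − 0 = 613 bp
  666 − 613 = 53 bp
  752 − 666 = 86 bp
  940 − 752 = 188 bp
Sorted largest to smallest: 613, 188, 86, 53 bp.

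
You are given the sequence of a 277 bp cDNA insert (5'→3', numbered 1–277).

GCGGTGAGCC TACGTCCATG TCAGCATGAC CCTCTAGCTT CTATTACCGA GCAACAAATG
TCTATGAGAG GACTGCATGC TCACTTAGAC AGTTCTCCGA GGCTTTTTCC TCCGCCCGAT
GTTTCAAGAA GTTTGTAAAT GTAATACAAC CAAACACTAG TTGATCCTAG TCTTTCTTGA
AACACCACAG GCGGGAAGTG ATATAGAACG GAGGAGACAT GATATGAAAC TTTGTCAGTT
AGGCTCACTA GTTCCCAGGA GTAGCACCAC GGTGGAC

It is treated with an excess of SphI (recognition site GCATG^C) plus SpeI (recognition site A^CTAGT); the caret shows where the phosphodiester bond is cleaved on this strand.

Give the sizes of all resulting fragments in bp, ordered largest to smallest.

The SphI site (GCATGC) starts at position 75.
SphI cuts after base 5 of each site (before the last base), so after position 79.
SpeI sites (ACTAGT) start at positions 156, 247.
SpeI cuts after the first base of each site, so after positions 156, 247.
Combined cut positions: 79, 156, 247.
Linear molecule, 3 cuts → 4 fragments:
  1–79 → 79 bp
  80–156 → 77 bp
  157–247 → 91 bp
  248–277 → 30 bp
Sorted largest to smallest: 91, 79, 77, 30 bp.

91, 79, 77, 30 bp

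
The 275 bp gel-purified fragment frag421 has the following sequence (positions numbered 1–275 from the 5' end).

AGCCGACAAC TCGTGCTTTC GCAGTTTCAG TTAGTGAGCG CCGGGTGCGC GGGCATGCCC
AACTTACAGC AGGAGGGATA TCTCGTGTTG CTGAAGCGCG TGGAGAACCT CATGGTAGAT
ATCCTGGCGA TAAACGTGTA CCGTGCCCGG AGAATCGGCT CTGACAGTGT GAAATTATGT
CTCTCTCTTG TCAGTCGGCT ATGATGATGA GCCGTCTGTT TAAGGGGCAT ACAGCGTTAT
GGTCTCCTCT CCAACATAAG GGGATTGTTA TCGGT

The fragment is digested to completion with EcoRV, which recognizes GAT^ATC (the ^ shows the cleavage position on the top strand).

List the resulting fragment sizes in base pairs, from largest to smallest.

EcoRV sites (GATATC) start at positions 77, 118.
EcoRV cuts after base 3 of each site, so after positions 79, 120.
Linear molecule, 2 cuts → 3 fragments:
  1–79 → 79 bp
  80–120 → 41 bp
  121–275 → 155 bp
Sorted largest to smallest: 155, 79, 41 bp.

155, 79, 41 bp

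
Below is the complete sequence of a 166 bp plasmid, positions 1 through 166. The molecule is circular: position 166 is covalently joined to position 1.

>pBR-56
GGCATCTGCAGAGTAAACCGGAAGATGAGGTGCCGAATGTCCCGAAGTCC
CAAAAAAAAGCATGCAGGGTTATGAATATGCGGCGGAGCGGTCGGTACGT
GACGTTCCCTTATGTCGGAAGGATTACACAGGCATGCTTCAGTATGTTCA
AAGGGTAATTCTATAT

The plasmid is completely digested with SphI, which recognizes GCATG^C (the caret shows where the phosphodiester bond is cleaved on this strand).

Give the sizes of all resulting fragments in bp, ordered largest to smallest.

SphI sites (GCATGC) start at positions 60, 132.
SphI cuts after base 5 of each site (before the last base), so after positions 64, 136.
Circular molecule, 2 cuts → 2 fragments:
  65–136 → 72 bp
  137–166 then 1–64 → 30 + 64 = 94 bp
Sorted largest to smallest: 94, 72 bp.

94, 72 bp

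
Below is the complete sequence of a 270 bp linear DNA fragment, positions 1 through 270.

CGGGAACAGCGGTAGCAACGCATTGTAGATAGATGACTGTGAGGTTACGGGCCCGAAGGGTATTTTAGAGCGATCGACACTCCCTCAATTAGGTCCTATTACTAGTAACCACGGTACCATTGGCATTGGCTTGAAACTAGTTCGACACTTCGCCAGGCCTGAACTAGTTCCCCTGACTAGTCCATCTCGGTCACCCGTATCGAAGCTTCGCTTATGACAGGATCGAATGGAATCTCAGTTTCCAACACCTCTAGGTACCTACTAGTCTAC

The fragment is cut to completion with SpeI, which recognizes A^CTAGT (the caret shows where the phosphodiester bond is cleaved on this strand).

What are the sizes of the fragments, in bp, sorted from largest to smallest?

SpeI sites (ACTAGT) start at positions 101, 136, 163, 176, 261.
SpeI cuts after the first base of each site, so after positions 101, 136, 163, 176, 261.
Linear molecule, 5 cuts → 6 fragments:
  1–101 → 101 bp
  102–136 → 35 bp
  137–163 → 27 bp
  164–176 → 13 bp
  177–261 → 85 bp
  262–270 → 9 bp
Sorted largest to smallest: 101, 85, 35, 27, 13, 9 bp.

101, 85, 35, 27, 13, 9 bp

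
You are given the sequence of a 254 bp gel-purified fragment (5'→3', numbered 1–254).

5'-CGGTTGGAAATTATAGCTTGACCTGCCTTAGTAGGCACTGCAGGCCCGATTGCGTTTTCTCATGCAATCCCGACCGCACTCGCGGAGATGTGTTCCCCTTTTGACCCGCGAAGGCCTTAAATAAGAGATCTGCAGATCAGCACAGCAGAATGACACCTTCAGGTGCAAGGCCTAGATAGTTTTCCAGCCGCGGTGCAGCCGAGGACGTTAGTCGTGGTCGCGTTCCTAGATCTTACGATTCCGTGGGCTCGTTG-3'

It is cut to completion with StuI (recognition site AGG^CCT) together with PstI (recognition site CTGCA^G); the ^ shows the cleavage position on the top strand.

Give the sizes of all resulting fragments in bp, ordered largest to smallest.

84, 72, 42, 36, 20 bp

StuI sites (AGGCCT) start at positions 112, 168.
StuI cuts after base 3 of each site, so after positions 114, 170.
PstI sites (CTGCAG) start at positions 38, 130.
PstI cuts after base 5 of each site (before the last base), so after positions 42, 134.
Combined cut positions: 42, 114, 134, 170.
Linear molecule, 4 cuts → 5 fragments:
  1–42 → 42 bp
  43–114 → 72 bp
  115–134 → 20 bp
  135–170 → 36 bp
  171–254 → 84 bp
Sorted largest to smallest: 84, 72, 42, 36, 20 bp.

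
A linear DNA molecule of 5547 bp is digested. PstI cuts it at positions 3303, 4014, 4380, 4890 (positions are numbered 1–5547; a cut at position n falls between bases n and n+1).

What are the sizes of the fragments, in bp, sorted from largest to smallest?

Linear molecule, 4 cuts → 5 fragments:
  3303 − 0 = 3303 bp
  4014 − 3303 = 711 bp
  4380 − 4014 = 366 bp
  4890 − 4380 = 510 bp
  5547 − 4890 = 657 bp
Sorted largest to smallest: 3303, 711, 657, 510, 366 bp.

3303, 711, 657, 510, 366 bp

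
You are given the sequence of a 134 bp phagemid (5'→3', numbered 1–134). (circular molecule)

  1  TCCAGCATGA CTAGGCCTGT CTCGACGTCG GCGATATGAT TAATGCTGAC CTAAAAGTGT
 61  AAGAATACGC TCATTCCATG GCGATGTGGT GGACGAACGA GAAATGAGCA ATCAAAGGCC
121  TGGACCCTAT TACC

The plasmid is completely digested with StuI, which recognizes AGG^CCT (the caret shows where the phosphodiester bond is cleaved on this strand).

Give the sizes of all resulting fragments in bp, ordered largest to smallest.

StuI sites (AGGCCT) start at positions 13, 116.
StuI cuts after base 3 of each site, so after positions 15, 118.
Circular molecule, 2 cuts → 2 fragments:
  16–118 → 103 bp
  119–134 then 1–15 → 16 + 15 = 31 bp
Sorted largest to smallest: 103, 31 bp.

103, 31 bp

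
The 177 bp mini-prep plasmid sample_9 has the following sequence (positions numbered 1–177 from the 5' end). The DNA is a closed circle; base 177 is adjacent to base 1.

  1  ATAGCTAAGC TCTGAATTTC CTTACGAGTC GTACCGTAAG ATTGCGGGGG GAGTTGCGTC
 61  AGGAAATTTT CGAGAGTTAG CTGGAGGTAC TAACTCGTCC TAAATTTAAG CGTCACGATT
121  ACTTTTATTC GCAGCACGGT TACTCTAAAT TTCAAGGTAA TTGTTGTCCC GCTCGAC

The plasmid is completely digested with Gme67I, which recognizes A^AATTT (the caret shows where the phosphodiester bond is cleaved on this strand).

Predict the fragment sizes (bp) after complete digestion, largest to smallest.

Gme67I sites (AAATTT) start at positions 64, 102, 147.
Gme67I cuts after the first base of each site, so after positions 64, 102, 147.
Circular molecule, 3 cuts → 3 fragments:
  65–102 → 38 bp
  103–147 → 45 bp
  148–177 then 1–64 → 30 + 64 = 94 bp
Sorted largest to smallest: 94, 45, 38 bp.

94, 45, 38 bp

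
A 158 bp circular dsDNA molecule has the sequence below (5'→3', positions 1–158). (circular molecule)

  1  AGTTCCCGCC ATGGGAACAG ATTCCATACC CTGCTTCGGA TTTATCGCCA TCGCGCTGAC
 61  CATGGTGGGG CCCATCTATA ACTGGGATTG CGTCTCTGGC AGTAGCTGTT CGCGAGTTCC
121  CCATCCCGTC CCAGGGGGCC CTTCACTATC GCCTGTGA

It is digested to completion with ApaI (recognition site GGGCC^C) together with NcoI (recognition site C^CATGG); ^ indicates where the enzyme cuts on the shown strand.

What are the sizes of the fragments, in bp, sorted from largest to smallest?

ApaI sites (GGGCCC) start at positions 68, 136.
ApaI cuts after base 5 of each site (before the last base), so after positions 72, 140.
NcoI sites (CCATGG) start at positions 9, 60.
NcoI cuts after the first base of each site, so after positions 9, 60.
Combined cut positions: 9, 60, 72, 140.
Circular molecule, 4 cuts → 4 fragments:
  10–60 → 51 bp
  61–72 → 12 bp
  73–140 → 68 bp
  141–158 then 1–9 → 18 + 9 = 27 bp
Sorted largest to smallest: 68, 51, 27, 12 bp.

68, 51, 27, 12 bp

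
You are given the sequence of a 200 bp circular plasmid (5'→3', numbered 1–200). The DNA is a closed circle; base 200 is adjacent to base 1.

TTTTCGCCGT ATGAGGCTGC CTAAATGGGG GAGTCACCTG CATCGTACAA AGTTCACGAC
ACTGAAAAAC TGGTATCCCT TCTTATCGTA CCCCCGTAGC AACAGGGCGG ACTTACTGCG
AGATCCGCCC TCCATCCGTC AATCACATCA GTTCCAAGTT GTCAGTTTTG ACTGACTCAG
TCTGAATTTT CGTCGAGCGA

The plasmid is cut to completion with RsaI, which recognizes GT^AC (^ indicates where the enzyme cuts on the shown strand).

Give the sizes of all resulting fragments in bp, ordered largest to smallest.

157, 43 bp

RsaI sites (GTAC) start at positions 45, 88.
RsaI cuts after base 2 of each site, so after positions 46, 89.
Circular molecule, 2 cuts → 2 fragments:
  47–89 → 43 bp
  90–200 then 1–46 → 111 + 46 = 157 bp
Sorted largest to smallest: 157, 43 bp.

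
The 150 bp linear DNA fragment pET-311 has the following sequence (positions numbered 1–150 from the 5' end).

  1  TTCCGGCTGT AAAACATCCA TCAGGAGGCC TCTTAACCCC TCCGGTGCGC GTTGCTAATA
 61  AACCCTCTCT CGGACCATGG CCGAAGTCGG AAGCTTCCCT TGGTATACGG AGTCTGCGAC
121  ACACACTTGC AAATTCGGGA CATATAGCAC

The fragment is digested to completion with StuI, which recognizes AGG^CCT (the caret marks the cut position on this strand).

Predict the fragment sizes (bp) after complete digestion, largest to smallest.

122, 28 bp

The StuI site (AGGCCT) starts at position 26.
StuI cuts after base 3 of each site, so after position 28.
Linear molecule, 1 cut → 2 fragments:
  1–28 → 28 bp
  29–150 → 122 bp
Sorted largest to smallest: 122, 28 bp.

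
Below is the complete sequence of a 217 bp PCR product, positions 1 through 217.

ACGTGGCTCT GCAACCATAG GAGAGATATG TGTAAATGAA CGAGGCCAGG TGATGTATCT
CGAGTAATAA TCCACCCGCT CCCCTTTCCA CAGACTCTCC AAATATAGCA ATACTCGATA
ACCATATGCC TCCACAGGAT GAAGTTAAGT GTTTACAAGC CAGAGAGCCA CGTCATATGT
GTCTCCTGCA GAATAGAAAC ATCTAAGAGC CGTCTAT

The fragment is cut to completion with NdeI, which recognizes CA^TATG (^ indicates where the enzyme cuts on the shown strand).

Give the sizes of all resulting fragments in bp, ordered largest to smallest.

NdeI sites (CATATG) start at positions 123, 174.
NdeI cuts after base 2 of each site, so after positions 124, 175.
Linear molecule, 2 cuts → 3 fragments:
  1–124 → 124 bp
  125–175 → 51 bp
  176–217 → 42 bp
Sorted largest to smallest: 124, 51, 42 bp.

124, 51, 42 bp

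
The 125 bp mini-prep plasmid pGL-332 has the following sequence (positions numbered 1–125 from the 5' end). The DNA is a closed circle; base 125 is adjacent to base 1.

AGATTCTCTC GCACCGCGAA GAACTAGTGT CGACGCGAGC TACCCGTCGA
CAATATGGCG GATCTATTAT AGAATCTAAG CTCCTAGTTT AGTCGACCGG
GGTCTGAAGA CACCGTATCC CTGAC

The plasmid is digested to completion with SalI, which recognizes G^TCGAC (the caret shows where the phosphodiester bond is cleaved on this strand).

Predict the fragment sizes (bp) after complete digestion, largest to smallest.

62, 46, 17 bp

SalI sites (GTCGAC) start at positions 29, 46, 92.
SalI cuts after the first base of each site, so after positions 29, 46, 92.
Circular molecule, 3 cuts → 3 fragments:
  30–46 → 17 bp
  47–92 → 46 bp
  93–125 then 1–29 → 33 + 29 = 62 bp
Sorted largest to smallest: 62, 46, 17 bp.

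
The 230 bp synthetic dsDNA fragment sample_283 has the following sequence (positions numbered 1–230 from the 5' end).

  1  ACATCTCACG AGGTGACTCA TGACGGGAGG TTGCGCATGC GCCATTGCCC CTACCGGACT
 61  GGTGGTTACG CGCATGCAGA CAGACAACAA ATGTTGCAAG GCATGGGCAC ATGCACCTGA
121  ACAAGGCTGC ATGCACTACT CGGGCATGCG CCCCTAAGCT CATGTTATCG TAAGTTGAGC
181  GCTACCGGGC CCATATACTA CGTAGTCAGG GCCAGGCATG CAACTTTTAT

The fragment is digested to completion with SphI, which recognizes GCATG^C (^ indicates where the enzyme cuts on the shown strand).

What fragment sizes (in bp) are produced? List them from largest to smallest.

72, 57, 39, 37, 15, 10 bp

SphI sites (GCATGC) start at positions 35, 72, 129, 144, 216.
SphI cuts after base 5 of each site (before the last base), so after positions 39, 76, 133, 148, 220.
Linear molecule, 5 cuts → 6 fragments:
  1–39 → 39 bp
  40–76 → 37 bp
  77–133 → 57 bp
  134–148 → 15 bp
  149–220 → 72 bp
  221–230 → 10 bp
Sorted largest to smallest: 72, 57, 39, 37, 15, 10 bp.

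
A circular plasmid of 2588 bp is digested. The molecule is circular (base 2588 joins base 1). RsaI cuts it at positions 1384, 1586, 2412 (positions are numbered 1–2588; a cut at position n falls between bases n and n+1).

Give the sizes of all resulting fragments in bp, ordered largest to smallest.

Circular molecule, 3 cuts → 3 fragments:
  1586 − 1384 = 202 bp
  2412 − 1586 = 826 bp
  wrap: 2588 − 2412 + 1384 = 1560 bp
Sorted largest to smallest: 1560, 826, 202 bp.

1560, 826, 202 bp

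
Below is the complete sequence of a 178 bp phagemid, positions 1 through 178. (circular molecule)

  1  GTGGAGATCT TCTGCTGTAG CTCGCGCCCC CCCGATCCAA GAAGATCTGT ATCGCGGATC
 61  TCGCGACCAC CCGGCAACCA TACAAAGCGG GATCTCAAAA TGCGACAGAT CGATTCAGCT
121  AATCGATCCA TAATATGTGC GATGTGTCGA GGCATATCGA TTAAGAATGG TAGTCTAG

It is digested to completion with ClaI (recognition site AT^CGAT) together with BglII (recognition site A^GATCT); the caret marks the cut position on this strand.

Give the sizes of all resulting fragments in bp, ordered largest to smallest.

67, 38, 34, 26, 13 bp

ClaI sites (ATCGAT) start at positions 109, 122, 156.
ClaI cuts after base 2 of each site, so after positions 110, 123, 157.
BglII sites (AGATCT) start at positions 5, 43.
BglII cuts after the first base of each site, so after positions 5, 43.
Combined cut positions: 5, 43, 110, 123, 157.
Circular molecule, 5 cuts → 5 fragments:
  6–43 → 38 bp
  44–110 → 67 bp
  111–123 → 13 bp
  124–157 → 34 bp
  158–178 then 1–5 → 21 + 5 = 26 bp
Sorted largest to smallest: 67, 38, 34, 26, 13 bp.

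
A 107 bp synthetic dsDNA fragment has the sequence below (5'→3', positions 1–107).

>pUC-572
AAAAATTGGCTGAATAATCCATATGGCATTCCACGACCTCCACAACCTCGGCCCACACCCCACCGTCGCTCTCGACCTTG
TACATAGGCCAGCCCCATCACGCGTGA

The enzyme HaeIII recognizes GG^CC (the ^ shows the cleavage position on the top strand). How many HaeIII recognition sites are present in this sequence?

GGCC occurs starting at positions 50, 87.
HaeIII cuts at 2 sites.

2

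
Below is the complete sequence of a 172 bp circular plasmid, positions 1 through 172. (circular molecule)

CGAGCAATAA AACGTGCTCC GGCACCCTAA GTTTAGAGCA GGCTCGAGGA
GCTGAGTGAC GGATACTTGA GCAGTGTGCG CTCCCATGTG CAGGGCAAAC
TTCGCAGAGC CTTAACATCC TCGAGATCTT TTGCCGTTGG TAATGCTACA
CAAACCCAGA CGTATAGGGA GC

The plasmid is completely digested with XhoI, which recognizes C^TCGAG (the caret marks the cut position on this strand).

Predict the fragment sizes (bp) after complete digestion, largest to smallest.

95, 77 bp

XhoI sites (CTCGAG) start at positions 43, 120.
XhoI cuts after the first base of each site, so after positions 43, 120.
Circular molecule, 2 cuts → 2 fragments:
  44–120 → 77 bp
  121–172 then 1–43 → 52 + 43 = 95 bp
Sorted largest to smallest: 95, 77 bp.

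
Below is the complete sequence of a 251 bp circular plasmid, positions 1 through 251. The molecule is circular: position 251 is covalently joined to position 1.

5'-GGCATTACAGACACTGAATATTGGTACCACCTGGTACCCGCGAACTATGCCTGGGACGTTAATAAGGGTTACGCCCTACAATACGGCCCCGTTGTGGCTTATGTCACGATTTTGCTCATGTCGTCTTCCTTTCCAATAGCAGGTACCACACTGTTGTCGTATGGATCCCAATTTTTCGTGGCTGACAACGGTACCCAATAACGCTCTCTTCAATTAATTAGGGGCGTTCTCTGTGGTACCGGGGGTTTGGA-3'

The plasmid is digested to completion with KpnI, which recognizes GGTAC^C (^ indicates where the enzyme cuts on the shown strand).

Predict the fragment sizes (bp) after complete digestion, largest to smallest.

109, 48, 45, 39, 10 bp

KpnI sites (GGTACC) start at positions 23, 33, 142, 190, 235.
KpnI cuts after base 5 of each site (before the last base), so after positions 27, 37, 146, 194, 239.
Circular molecule, 5 cuts → 5 fragments:
  28–37 → 10 bp
  38–146 → 109 bp
  147–194 → 48 bp
  195–239 → 45 bp
  240–251 then 1–27 → 12 + 27 = 39 bp
Sorted largest to smallest: 109, 48, 45, 39, 10 bp.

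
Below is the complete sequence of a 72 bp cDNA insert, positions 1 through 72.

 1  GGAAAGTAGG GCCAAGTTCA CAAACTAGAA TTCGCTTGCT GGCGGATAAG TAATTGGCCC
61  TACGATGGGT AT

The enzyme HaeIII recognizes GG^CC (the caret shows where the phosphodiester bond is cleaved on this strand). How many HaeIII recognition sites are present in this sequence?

2

GGCC occurs starting at positions 10, 56.
HaeIII cuts at 2 sites.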